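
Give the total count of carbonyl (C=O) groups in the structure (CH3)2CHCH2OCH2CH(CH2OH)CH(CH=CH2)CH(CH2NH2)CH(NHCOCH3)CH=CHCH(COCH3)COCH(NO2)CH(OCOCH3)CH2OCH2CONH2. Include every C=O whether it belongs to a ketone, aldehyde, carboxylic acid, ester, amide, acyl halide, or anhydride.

5

CH(NHCOCH3): amide, 1 C=O (running total 1).
CH(COCH3): ketone, 1 C=O (running total 2).
CO: ketone, 1 C=O (running total 3).
CH(OCOCH3): ester, 1 C=O (running total 4).
CONH2: amide, 1 C=O (running total 5).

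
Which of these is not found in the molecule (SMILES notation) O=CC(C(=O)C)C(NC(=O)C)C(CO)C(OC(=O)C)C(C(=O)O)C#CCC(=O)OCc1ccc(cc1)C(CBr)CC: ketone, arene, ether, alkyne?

ether

arene: present (C6H4 — para-disubstituted benzene ring → arene).
alkyne: present (C≡C — C≡C triple bond → alkyne).
ketone: present (CH(COCH3) — pendant –COCH3: carbonyl C bonded to two carbons → ketone).
ether: absent. In each of CH(OCOCH3) and CH2COOCH2, the C–O–C oxygen is adjacent to a C=O, so it belongs to an ester, not an ether.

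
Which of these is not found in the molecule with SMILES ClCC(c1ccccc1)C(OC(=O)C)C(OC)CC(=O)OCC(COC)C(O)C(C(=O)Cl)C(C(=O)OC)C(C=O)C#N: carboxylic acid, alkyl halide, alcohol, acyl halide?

alcohol: present (CH(OH) — –OH on an sp³ carbon → alcohol (secondary)).
alkyl halide: present (ClCH2 — halogen on an sp³ carbon → alkyl halide).
acyl halide: present (CH(COCl) — pendant –C(=O)X: carbonyl C bonded to C and halogen → acyl halide).
carboxylic acid: absent. In each of CH(OCOCH3), CH2COOCH2 and CH(COOCH3), the acyl oxygen is bonded to carbon (–O–C), not to H, so this is an ester.

carboxylic acid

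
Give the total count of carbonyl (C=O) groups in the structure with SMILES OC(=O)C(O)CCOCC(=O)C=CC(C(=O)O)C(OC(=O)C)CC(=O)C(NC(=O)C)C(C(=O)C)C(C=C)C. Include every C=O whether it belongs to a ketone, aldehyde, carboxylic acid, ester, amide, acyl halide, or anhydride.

HOOC: carboxylic acid, 1 C=O (running total 1).
CO: ketone, 1 C=O (running total 2).
CH(COOH): carboxylic acid, 1 C=O (running total 3).
CH(OCOCH3): ester, 1 C=O (running total 4).
CO: ketone, 1 C=O (running total 5).
CH(NHCOCH3): amide, 1 C=O (running total 6).
CH(COCH3): ketone, 1 C=O (running total 7).

7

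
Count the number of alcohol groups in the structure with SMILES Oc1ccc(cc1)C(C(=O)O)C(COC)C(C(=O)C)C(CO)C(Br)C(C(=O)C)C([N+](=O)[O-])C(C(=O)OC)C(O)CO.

Taking each segment in turn:
  HOC6H4: –OH attached directly to an aromatic ring → phenol (not alcohol); the ring itself is an arene.
  CH(COOH): pendant –COOH: carbonyl C bonded to C and –OH → carboxylic acid.
  CH(CH2OCH3): pendant –CH2OCH3: C–O–C linkage → ether.
  CH(COCH3): pendant –COCH3: carbonyl C bonded to two carbons → ketone.
  CH(CH2OH): pendant –CH2OH on an sp³ backbone C → alcohol.
  CH(Br): halogen on an sp³ carbon → alkyl halide.
  CH(COCH3): pendant –COCH3: carbonyl C bonded to two carbons → ketone.
  CH(NO2): –NO2 on an sp³ carbon → nitro (the N=O is not a carbonyl).
  CH(COOCH3): pendant –COOCH3: carbonyl C bonded to C and –OCH3 → ester.
  CH(OH): –OH on an sp³ carbon → alcohol (secondary).
  CH2OH: –OH on an sp³ carbon → alcohol.
Alcohol appears at: CH(CH2OH), CH(OH), CH2OH → 3.

3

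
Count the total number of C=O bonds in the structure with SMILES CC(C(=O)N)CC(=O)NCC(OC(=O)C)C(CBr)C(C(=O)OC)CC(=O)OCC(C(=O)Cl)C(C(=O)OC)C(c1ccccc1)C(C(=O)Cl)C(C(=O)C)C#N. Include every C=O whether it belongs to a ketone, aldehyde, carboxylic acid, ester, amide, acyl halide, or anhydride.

CH(CONH2): amide, 1 C=O (running total 1).
CH2CONHCH2: amide, 1 C=O (running total 2).
CH(OCOCH3): ester, 1 C=O (running total 3).
CH(COOCH3): ester, 1 C=O (running total 4).
CH2COOCH2: ester, 1 C=O (running total 5).
CH(COCl): acyl halide, 1 C=O (running total 6).
CH(COOCH3): ester, 1 C=O (running total 7).
CH(COCl): acyl halide, 1 C=O (running total 8).
CH(COCH3): ketone, 1 C=O (running total 9).

9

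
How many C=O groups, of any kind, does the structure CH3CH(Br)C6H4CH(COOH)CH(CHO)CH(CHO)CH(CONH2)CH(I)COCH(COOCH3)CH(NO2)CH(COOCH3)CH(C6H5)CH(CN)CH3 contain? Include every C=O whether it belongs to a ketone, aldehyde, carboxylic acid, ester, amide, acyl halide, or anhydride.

7

CH(COOH): carboxylic acid, 1 C=O (running total 1).
CH(CHO): aldehyde, 1 C=O (running total 2).
CH(CHO): aldehyde, 1 C=O (running total 3).
CH(CONH2): amide, 1 C=O (running total 4).
CO: ketone, 1 C=O (running total 5).
CH(COOCH3): ester, 1 C=O (running total 6).
CH(COOCH3): ester, 1 C=O (running total 7).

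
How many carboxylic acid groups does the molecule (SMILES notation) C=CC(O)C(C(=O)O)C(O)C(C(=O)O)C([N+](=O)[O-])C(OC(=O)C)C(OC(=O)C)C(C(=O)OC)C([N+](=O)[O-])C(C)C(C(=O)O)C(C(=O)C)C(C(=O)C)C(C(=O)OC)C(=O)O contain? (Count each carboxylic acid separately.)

C=C double bond → alkene.
–OH on an sp³ carbon → alcohol (secondary).
pendant –COOH: carbonyl C bonded to C and –OH → carboxylic acid.
–OH on an sp³ carbon → alcohol (secondary).
pendant –COOH: carbonyl C bonded to C and –OH → carboxylic acid.
–NO2 on an sp³ carbon → nitro (the N=O is not a carbonyl).
pendant –OC(=O)CH3: an acyloxy group → ester.
pendant –OC(=O)CH3: an acyloxy group → ester.
pendant –COOCH3: carbonyl C bonded to C and –OCH3 → ester.
–NO2 on an sp³ carbon → nitro (the N=O is not a carbonyl).
pendant –COOH: carbonyl C bonded to C and –OH → carboxylic acid.
pendant –COCH3: carbonyl C bonded to two carbons → ketone.
pendant –COCH3: carbonyl C bonded to two carbons → ketone.
pendant –COOCH3: carbonyl C bonded to C and –OCH3 → ester.
–COOH: carbonyl C bonded to –OH and C → carboxylic acid (the –OH is not a separate alcohol).
Carboxylic acid appears at: CH(COOH), CH(COOH), CH(COOH), COOH → 4.

4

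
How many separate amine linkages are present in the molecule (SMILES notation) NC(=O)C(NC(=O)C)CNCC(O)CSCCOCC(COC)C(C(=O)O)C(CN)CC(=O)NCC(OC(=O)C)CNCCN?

–C(=O)NH2: carbonyl C bonded to C and to N → amide (the N is not a separate amine).
pendant –NHC(=O)CH3: N bonded to a carbonyl → amide (not amine).
C–N–C with sp³ carbons and no adjacent C=O → amine (secondary).
–OH on an sp³ carbon → alcohol (secondary).
C–S–C linkage → sulfide (thioether).
C–O–C with sp³ carbons on both sides and no adjacent C=O → ether.
pendant –CH2OCH3: C–O–C linkage → ether.
pendant –COOH: carbonyl C bonded to C and –OH → carboxylic acid.
pendant –CH2NH2: N on sp³ C, no adjacent C=O → amine.
–C(=O)–N– linkage → amide (the N is not an amine).
pendant –OC(=O)CH3: an acyloxy group → ester.
C–N–C with sp³ carbons and no adjacent C=O → amine (secondary).
–NH2 on an sp³ carbon with no adjacent C=O → amine.
Amine appears at: CH2NHCH2, CH(CH2NH2), CH2NHCH2, CH2NH2 → 4.

4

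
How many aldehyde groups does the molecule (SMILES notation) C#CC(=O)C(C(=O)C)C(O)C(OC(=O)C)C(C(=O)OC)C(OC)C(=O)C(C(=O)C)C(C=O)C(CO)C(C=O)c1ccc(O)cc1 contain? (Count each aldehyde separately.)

2

C≡C triple bond → alkyne.
–C(=O)– with carbon on both sides → ketone.
pendant –COCH3: carbonyl C bonded to two carbons → ketone.
–OH on an sp³ carbon → alcohol (secondary).
pendant –OC(=O)CH3: an acyloxy group → ester.
pendant –COOCH3: carbonyl C bonded to C and –OCH3 → ester.
pendant –OCH3: C–O–C with sp³ C, no adjacent C=O → ether.
–C(=O)– with carbon on both sides → ketone.
pendant –COCH3: carbonyl C bonded to two carbons → ketone.
pendant –CHO: carbonyl C bonded to C and H → aldehyde.
pendant –CH2OH on an sp³ backbone C → alcohol.
pendant –CHO: carbonyl C bonded to C and H → aldehyde.
–OH attached directly to an aromatic ring → phenol (not alcohol); the ring itself is an arene.
Aldehyde appears at: CH(CHO), CH(CHO) → 2.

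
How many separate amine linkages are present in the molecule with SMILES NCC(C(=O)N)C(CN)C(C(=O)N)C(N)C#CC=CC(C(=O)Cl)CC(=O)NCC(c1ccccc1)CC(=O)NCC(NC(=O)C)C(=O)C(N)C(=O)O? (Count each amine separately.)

–NH2 on an sp³ carbon with no adjacent C=O → amine.
pendant –CONH2: carbonyl C bonded to C and N → amide.
pendant –CH2NH2: N on sp³ C, no adjacent C=O → amine.
pendant –CONH2: carbonyl C bonded to C and N → amide.
–NH2 on an sp³ carbon with no adjacent C=O → amine.
C≡C triple bond → alkyne.
C=C double bond → alkene.
pendant –C(=O)X: carbonyl C bonded to C and halogen → acyl halide.
–C(=O)–N– linkage → amide (the N is not an amine).
pendant –C6H5: benzene ring → arene.
–C(=O)–N– linkage → amide (the N is not an amine).
pendant –NHC(=O)CH3: N bonded to a carbonyl → amide (not amine).
–C(=O)– with carbon on both sides → ketone.
–NH2 on an sp³ carbon with no adjacent C=O → amine.
–COOH: carbonyl C bonded to –OH and C → carboxylic acid (the –OH is not a separate alcohol).
Amine appears at: H2NCH2, CH(CH2NH2), CH(NH2), CH(NH2) → 4.

4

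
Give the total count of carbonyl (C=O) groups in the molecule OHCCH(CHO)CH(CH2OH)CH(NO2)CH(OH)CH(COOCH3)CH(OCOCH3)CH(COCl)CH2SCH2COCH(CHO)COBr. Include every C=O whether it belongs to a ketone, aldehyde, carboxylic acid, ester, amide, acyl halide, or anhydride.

OHC: aldehyde, 1 C=O (running total 1).
CH(CHO): aldehyde, 1 C=O (running total 2).
CH(COOCH3): ester, 1 C=O (running total 3).
CH(OCOCH3): ester, 1 C=O (running total 4).
CH(COCl): acyl halide, 1 C=O (running total 5).
CO: ketone, 1 C=O (running total 6).
CH(CHO): aldehyde, 1 C=O (running total 7).
COBr: acyl halide, 1 C=O (running total 8).

8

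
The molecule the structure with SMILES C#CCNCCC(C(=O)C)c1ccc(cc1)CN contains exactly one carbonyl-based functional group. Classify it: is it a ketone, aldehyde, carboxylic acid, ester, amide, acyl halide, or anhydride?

The carbonyl is in the CH(COCH3) segment: pendant –COCH3: carbonyl C bonded to two carbons → ketone.

ketone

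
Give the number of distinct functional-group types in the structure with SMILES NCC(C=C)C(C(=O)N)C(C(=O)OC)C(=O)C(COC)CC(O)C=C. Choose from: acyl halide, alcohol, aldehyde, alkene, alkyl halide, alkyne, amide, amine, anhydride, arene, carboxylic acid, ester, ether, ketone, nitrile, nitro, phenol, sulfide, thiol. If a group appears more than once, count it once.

Taking each segment in turn:
  H2NCH2: –NH2 on an sp³ carbon with no adjacent C=O → amine.
  CH(CH=CH2): pendant –CH=CH2: C=C double bond → alkene.
  CH(CONH2): pendant –CONH2: carbonyl C bonded to C and N → amide.
  CH(COOCH3): pendant –COOCH3: carbonyl C bonded to C and –OCH3 → ester.
  CO: –C(=O)– with carbon on both sides → ketone.
  CH(CH2OCH3): pendant –CH2OCH3: C–O–C linkage → ether.
  CH(OH): –OH on an sp³ carbon → alcohol (secondary).
  CH=CH2: C=C double bond → alkene.
Distinct types present: alcohol, alkene, amide, amine, ester, ether, ketone.

7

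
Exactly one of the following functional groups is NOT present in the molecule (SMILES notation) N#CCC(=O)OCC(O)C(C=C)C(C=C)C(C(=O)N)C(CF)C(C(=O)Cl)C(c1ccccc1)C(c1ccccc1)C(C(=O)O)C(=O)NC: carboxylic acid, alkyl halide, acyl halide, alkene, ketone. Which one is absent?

acyl halide: present (CH(COCl) — pendant –C(=O)X: carbonyl C bonded to C and halogen → acyl halide).
carboxylic acid: present (CH(COOH) — pendant –COOH: carbonyl C bonded to C and –OH → carboxylic acid).
alkene: present (CH(CH=CH2) — pendant –CH=CH2: C=C double bond → alkene).
alkyl halide: present (CH(CH2F) — pendant –CH2X: halogen on sp³ carbon → alkyl halide).
ketone: absent. In CH2COOCH2, the C=O is bonded to an –O–C group, which defines an ester, not a ketone. In each of CH(CONH2) and CONHCH3, the C=O is bonded to nitrogen, which defines an amide, not a ketone. In CH(COOH), the C=O bears an –OH, making it a carboxylic acid rather than a ketone. In CH(COCl), the C=O is bonded to a halogen, which defines an acyl halide, not a ketone.

ketone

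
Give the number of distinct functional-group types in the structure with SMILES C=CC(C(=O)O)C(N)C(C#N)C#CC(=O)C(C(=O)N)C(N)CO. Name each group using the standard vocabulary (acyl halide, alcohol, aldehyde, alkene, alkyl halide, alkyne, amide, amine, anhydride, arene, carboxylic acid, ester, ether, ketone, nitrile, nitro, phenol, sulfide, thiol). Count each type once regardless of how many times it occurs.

Taking each segment in turn:
  CH2=CH: C=C double bond → alkene.
  CH(COOH): pendant –COOH: carbonyl C bonded to C and –OH → carboxylic acid.
  CH(NH2): –NH2 on an sp³ carbon with no adjacent C=O → amine.
  CH(CN): pendant –C≡N: nitrile.
  C≡C: C≡C triple bond → alkyne.
  CO: –C(=O)– with carbon on both sides → ketone.
  CH(CONH2): pendant –CONH2: carbonyl C bonded to C and N → amide.
  CH(NH2): –NH2 on an sp³ carbon with no adjacent C=O → amine.
  CH2OH: –OH on an sp³ carbon → alcohol.
Distinct types present: alcohol, alkene, alkyne, amide, amine, carboxylic acid, ketone, nitrile.

8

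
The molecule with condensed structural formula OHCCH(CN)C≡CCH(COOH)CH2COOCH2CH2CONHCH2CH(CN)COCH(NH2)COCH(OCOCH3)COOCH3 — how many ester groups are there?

terminal –CHO: carbonyl C bonded to H and C → aldehyde.
pendant –C≡N: nitrile.
C≡C triple bond → alkyne.
pendant –COOH: carbonyl C bonded to C and –OH → carboxylic acid.
–C(=O)–O–C with C on the carbonyl side → ester.
–C(=O)–N– linkage → amide (the N is not an amine).
pendant –C≡N: nitrile.
–C(=O)– with carbon on both sides → ketone.
–NH2 on an sp³ carbon with no adjacent C=O → amine.
–C(=O)– with carbon on both sides → ketone.
pendant –OC(=O)CH3: an acyloxy group → ester.
–C(=O)OCH3: carbonyl C bonded to C and to –OCH3 → ester (not ketone + ether).
Ester appears at: CH2COOCH2, CH(OCOCH3), COOCH3 → 3.

3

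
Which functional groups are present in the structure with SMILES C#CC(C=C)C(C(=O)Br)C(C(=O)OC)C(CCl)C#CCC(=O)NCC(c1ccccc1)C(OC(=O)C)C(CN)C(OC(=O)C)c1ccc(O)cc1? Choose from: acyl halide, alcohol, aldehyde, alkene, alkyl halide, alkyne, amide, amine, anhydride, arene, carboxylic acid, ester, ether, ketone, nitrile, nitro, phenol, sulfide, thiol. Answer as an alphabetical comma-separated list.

C≡C triple bond → alkyne.
pendant –CH=CH2: C=C double bond → alkene.
pendant –C(=O)X: carbonyl C bonded to C and halogen → acyl halide.
pendant –COOCH3: carbonyl C bonded to C and –OCH3 → ester.
pendant –CH2X: halogen on sp³ carbon → alkyl halide.
C≡C triple bond → alkyne.
–C(=O)–N– linkage → amide (the N is not an amine).
pendant –C6H5: benzene ring → arene.
pendant –OC(=O)CH3: an acyloxy group → ester.
pendant –CH2NH2: N on sp³ C, no adjacent C=O → amine.
pendant –OC(=O)CH3: an acyloxy group → ester.
–OH attached directly to an aromatic ring → phenol (not alcohol); the ring itself is an arene.

acyl halide, alkene, alkyl halide, alkyne, amide, amine, arene, ester, phenol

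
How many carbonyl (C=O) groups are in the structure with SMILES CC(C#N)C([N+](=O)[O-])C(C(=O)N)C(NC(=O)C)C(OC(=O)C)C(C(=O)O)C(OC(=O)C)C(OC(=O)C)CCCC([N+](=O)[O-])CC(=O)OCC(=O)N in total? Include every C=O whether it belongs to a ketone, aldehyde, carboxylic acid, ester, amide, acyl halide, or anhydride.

CH(CONH2): amide, 1 C=O (running total 1).
CH(NHCOCH3): amide, 1 C=O (running total 2).
CH(OCOCH3): ester, 1 C=O (running total 3).
CH(COOH): carboxylic acid, 1 C=O (running total 4).
CH(OCOCH3): ester, 1 C=O (running total 5).
CH(OCOCH3): ester, 1 C=O (running total 6).
CH2COOCH2: ester, 1 C=O (running total 7).
CONH2: amide, 1 C=O (running total 8).

8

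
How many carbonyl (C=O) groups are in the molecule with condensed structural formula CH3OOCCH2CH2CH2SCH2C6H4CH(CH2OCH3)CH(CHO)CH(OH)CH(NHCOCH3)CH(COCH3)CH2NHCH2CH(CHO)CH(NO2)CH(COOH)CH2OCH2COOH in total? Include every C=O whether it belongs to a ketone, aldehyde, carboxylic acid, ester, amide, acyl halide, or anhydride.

CH3OOC: ester, 1 C=O (running total 1).
CH(CHO): aldehyde, 1 C=O (running total 2).
CH(NHCOCH3): amide, 1 C=O (running total 3).
CH(COCH3): ketone, 1 C=O (running total 4).
CH(CHO): aldehyde, 1 C=O (running total 5).
CH(COOH): carboxylic acid, 1 C=O (running total 6).
COOH: carboxylic acid, 1 C=O (running total 7).

7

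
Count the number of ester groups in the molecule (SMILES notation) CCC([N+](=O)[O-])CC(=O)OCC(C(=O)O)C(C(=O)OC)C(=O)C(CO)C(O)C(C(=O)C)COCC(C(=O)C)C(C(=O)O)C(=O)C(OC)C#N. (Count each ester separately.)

–NO2 on an sp³ carbon → nitro (the N=O is not a carbonyl).
–C(=O)–O–C with C on the carbonyl side → ester.
pendant –COOH: carbonyl C bonded to C and –OH → carboxylic acid.
pendant –COOCH3: carbonyl C bonded to C and –OCH3 → ester.
–C(=O)– with carbon on both sides → ketone.
pendant –CH2OH on an sp³ backbone C → alcohol.
–OH on an sp³ carbon → alcohol (secondary).
pendant –COCH3: carbonyl C bonded to two carbons → ketone.
C–O–C with sp³ carbons on both sides and no adjacent C=O → ether.
pendant –COCH3: carbonyl C bonded to two carbons → ketone.
pendant –COOH: carbonyl C bonded to C and –OH → carboxylic acid.
–C(=O)– with carbon on both sides → ketone.
pendant –OCH3: C–O–C with sp³ C, no adjacent C=O → ether.
–C≡N: carbon triple-bonded to nitrogen → nitrile.
Ester appears at: CH2COOCH2, CH(COOCH3) → 2.

2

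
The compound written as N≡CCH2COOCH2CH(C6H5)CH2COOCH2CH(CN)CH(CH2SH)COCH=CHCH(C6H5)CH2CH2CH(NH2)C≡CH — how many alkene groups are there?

N≡C–: carbon triple-bonded to nitrogen → nitrile.
–C(=O)–O–C with C on the carbonyl side → ester.
pendant –C6H5: benzene ring → arene.
–C(=O)–O–C with C on the carbonyl side → ester.
pendant –C≡N: nitrile.
pendant –CH2SH → thiol.
–C(=O)– with carbon on both sides → ketone.
C=C double bond → alkene.
pendant –C6H5: benzene ring → arene.
–NH2 on an sp³ carbon with no adjacent C=O → amine.
C≡C triple bond → alkyne.
Alkene appears at: CH=CH → 1.

1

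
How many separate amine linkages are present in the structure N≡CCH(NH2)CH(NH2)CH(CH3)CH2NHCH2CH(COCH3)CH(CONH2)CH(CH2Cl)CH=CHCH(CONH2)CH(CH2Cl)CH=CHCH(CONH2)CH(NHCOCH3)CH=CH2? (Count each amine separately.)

3

N≡C–: carbon triple-bonded to nitrogen → nitrile.
–NH2 on an sp³ carbon with no adjacent C=O → amine.
–NH2 on an sp³ carbon with no adjacent C=O → amine.
C–N–C with sp³ carbons and no adjacent C=O → amine (secondary).
pendant –COCH3: carbonyl C bonded to two carbons → ketone.
pendant –CONH2: carbonyl C bonded to C and N → amide.
pendant –CH2X: halogen on sp³ carbon → alkyl halide.
C=C double bond → alkene.
pendant –CONH2: carbonyl C bonded to C and N → amide.
pendant –CH2X: halogen on sp³ carbon → alkyl halide.
C=C double bond → alkene.
pendant –CONH2: carbonyl C bonded to C and N → amide.
pendant –NHC(=O)CH3: N bonded to a carbonyl → amide (not amine).
C=C double bond → alkene.
Amine appears at: CH(NH2), CH(NH2), CH2NHCH2 → 3.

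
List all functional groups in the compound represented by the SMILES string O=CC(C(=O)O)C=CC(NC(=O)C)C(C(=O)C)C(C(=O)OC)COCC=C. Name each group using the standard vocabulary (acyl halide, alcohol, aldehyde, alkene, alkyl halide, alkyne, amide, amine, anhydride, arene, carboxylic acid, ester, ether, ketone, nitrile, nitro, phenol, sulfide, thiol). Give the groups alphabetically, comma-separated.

Reading the structure from left to right:
  OHC: terminal –CHO: carbonyl C bonded to H and C → aldehyde.
  CH(COOH): pendant –COOH: carbonyl C bonded to C and –OH → carboxylic acid.
  CH=CH: C=C double bond → alkene.
  CH(NHCOCH3): pendant –NHC(=O)CH3: N bonded to a carbonyl → amide (not amine).
  CH(COCH3): pendant –COCH3: carbonyl C bonded to two carbons → ketone.
  CH(COOCH3): pendant –COOCH3: carbonyl C bonded to C and –OCH3 → ester.
  CH2OCH2: C–O–C with sp³ carbons on both sides and no adjacent C=O → ether.
  CH=CH2: C=C double bond → alkene.

aldehyde, alkene, amide, carboxylic acid, ester, ether, ketone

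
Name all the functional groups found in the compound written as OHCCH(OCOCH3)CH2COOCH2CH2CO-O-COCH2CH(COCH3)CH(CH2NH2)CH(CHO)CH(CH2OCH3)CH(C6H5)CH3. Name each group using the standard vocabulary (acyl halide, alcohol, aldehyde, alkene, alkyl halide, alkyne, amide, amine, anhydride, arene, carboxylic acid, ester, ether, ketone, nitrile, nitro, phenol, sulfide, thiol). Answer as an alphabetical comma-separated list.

terminal –CHO: carbonyl C bonded to H and C → aldehyde.
pendant –OC(=O)CH3: an acyloxy group → ester.
–C(=O)–O–C with C on the carbonyl side → ester.
two acyl groups sharing one oxygen, –C(=O)–O–C(=O)– → anhydride.
pendant –COCH3: carbonyl C bonded to two carbons → ketone.
pendant –CH2NH2: N on sp³ C, no adjacent C=O → amine.
pendant –CHO: carbonyl C bonded to C and H → aldehyde.
pendant –CH2OCH3: C–O–C linkage → ether.
pendant –C6H5: benzene ring → arene.

aldehyde, amine, anhydride, arene, ester, ether, ketone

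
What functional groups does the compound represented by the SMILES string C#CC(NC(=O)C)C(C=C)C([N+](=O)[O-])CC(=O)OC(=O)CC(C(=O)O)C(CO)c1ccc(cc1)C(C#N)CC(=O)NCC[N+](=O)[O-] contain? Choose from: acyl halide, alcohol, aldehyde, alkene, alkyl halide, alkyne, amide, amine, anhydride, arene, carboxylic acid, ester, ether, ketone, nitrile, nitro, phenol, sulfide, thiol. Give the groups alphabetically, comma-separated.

alcohol, alkene, alkyne, amide, anhydride, arene, carboxylic acid, nitrile, nitro

C≡C triple bond → alkyne.
pendant –NHC(=O)CH3: N bonded to a carbonyl → amide (not amine).
pendant –CH=CH2: C=C double bond → alkene.
–NO2 on an sp³ carbon → nitro (the N=O is not a carbonyl).
two acyl groups sharing one oxygen, –C(=O)–O–C(=O)– → anhydride.
pendant –COOH: carbonyl C bonded to C and –OH → carboxylic acid.
pendant –CH2OH on an sp³ backbone C → alcohol.
para-disubstituted benzene ring → arene.
pendant –C≡N: nitrile.
–C(=O)–N– linkage → amide (the N is not an amine).
–NO2 on carbon → nitro group.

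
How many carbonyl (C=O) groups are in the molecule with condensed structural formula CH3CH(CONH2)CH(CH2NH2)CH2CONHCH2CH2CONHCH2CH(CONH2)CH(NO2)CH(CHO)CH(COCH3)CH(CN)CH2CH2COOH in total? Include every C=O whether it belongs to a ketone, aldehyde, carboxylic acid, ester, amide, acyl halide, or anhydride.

CH(CONH2): amide, 1 C=O (running total 1).
CH2CONHCH2: amide, 1 C=O (running total 2).
CH2CONHCH2: amide, 1 C=O (running total 3).
CH(CONH2): amide, 1 C=O (running total 4).
CH(CHO): aldehyde, 1 C=O (running total 5).
CH(COCH3): ketone, 1 C=O (running total 6).
COOH: carboxylic acid, 1 C=O (running total 7).

7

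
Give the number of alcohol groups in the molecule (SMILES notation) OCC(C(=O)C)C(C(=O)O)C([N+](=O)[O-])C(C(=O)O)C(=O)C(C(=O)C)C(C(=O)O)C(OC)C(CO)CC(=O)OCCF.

2

HO– on an sp³ carbon → alcohol.
pendant –COCH3: carbonyl C bonded to two carbons → ketone.
pendant –COOH: carbonyl C bonded to C and –OH → carboxylic acid.
–NO2 on an sp³ carbon → nitro (the N=O is not a carbonyl).
pendant –COOH: carbonyl C bonded to C and –OH → carboxylic acid.
–C(=O)– with carbon on both sides → ketone.
pendant –COCH3: carbonyl C bonded to two carbons → ketone.
pendant –COOH: carbonyl C bonded to C and –OH → carboxylic acid.
pendant –OCH3: C–O–C with sp³ C, no adjacent C=O → ether.
pendant –CH2OH on an sp³ backbone C → alcohol.
–C(=O)–O–C with C on the carbonyl side → ester.
halogen on an sp³ carbon → alkyl halide.
Alcohol appears at: HOCH2, CH(CH2OH) → 2.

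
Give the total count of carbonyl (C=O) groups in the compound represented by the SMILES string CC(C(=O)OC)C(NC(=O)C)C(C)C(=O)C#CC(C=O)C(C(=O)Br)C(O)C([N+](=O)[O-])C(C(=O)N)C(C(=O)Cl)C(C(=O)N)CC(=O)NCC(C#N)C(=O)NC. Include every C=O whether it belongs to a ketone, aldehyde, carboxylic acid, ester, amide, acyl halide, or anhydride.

CH(COOCH3): ester, 1 C=O (running total 1).
CH(NHCOCH3): amide, 1 C=O (running total 2).
CO: ketone, 1 C=O (running total 3).
CH(CHO): aldehyde, 1 C=O (running total 4).
CH(COBr): acyl halide, 1 C=O (running total 5).
CH(CONH2): amide, 1 C=O (running total 6).
CH(COCl): acyl halide, 1 C=O (running total 7).
CH(CONH2): amide, 1 C=O (running total 8).
CH2CONHCH2: amide, 1 C=O (running total 9).
CONHCH3: amide, 1 C=O (running total 10).

10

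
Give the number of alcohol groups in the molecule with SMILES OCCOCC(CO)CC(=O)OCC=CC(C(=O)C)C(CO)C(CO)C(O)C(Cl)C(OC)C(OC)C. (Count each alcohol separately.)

5

HO– on an sp³ carbon → alcohol.
C–O–C with sp³ carbons on both sides and no adjacent C=O → ether.
pendant –CH2OH on an sp³ backbone C → alcohol.
–C(=O)–O–C with C on the carbonyl side → ester.
C=C double bond → alkene.
pendant –COCH3: carbonyl C bonded to two carbons → ketone.
pendant –CH2OH on an sp³ backbone C → alcohol.
pendant –CH2OH on an sp³ backbone C → alcohol.
–OH on an sp³ carbon → alcohol (secondary).
halogen on an sp³ carbon → alkyl halide.
pendant –OCH3: C–O–C with sp³ C, no adjacent C=O → ether.
pendant –OCH3: C–O–C with sp³ C, no adjacent C=O → ether.
Alcohol appears at: HOCH2, CH(CH2OH), CH(CH2OH), CH(CH2OH), CH(OH) → 5.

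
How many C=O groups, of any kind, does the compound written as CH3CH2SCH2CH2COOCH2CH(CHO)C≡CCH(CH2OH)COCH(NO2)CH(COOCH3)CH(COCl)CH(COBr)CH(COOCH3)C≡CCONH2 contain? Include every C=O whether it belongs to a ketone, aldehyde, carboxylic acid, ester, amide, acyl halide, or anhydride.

8

CH2COOCH2: ester, 1 C=O (running total 1).
CH(CHO): aldehyde, 1 C=O (running total 2).
CO: ketone, 1 C=O (running total 3).
CH(COOCH3): ester, 1 C=O (running total 4).
CH(COCl): acyl halide, 1 C=O (running total 5).
CH(COBr): acyl halide, 1 C=O (running total 6).
CH(COOCH3): ester, 1 C=O (running total 7).
CONH2: amide, 1 C=O (running total 8).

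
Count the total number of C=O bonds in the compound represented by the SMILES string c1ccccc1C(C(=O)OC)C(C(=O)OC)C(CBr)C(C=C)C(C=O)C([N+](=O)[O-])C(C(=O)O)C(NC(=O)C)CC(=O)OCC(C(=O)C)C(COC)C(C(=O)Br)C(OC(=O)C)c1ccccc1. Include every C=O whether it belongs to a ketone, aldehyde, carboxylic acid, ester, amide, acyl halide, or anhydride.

9

CH(COOCH3): ester, 1 C=O (running total 1).
CH(COOCH3): ester, 1 C=O (running total 2).
CH(CHO): aldehyde, 1 C=O (running total 3).
CH(COOH): carboxylic acid, 1 C=O (running total 4).
CH(NHCOCH3): amide, 1 C=O (running total 5).
CH2COOCH2: ester, 1 C=O (running total 6).
CH(COCH3): ketone, 1 C=O (running total 7).
CH(COBr): acyl halide, 1 C=O (running total 8).
CH(OCOCH3): ester, 1 C=O (running total 9).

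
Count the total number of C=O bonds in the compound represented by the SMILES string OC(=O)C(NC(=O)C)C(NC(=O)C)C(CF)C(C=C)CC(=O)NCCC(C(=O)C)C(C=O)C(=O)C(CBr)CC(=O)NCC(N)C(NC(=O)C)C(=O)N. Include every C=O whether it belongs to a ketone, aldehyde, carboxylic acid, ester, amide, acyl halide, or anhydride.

10

HOOC: carboxylic acid, 1 C=O (running total 1).
CH(NHCOCH3): amide, 1 C=O (running total 2).
CH(NHCOCH3): amide, 1 C=O (running total 3).
CH2CONHCH2: amide, 1 C=O (running total 4).
CH(COCH3): ketone, 1 C=O (running total 5).
CH(CHO): aldehyde, 1 C=O (running total 6).
CO: ketone, 1 C=O (running total 7).
CH2CONHCH2: amide, 1 C=O (running total 8).
CH(NHCOCH3): amide, 1 C=O (running total 9).
CONH2: amide, 1 C=O (running total 10).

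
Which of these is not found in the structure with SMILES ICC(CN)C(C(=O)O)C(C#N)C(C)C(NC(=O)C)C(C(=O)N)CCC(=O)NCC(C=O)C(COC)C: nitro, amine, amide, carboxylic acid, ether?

nitro

ether: present (CH(CH2OCH3) — pendant –CH2OCH3: C–O–C linkage → ether).
amide: present (CH(NHCOCH3) — pendant –NHC(=O)CH3: N bonded to a carbonyl → amide (not amine)).
amine: present (CH(CH2NH2) — pendant –CH2NH2: N on sp³ C, no adjacent C=O → amine).
carboxylic acid: present (CH(COOH) — pendant –COOH: carbonyl C bonded to C and –OH → carboxylic acid).
nitro: no segment matches this pattern.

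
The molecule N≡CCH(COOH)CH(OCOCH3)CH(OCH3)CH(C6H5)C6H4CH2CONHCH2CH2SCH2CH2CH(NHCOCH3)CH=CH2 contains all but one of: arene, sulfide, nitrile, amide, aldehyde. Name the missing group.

aldehyde

arene: present (CH(C6H5) — pendant –C6H5: benzene ring → arene).
sulfide: present (CH2SCH2 — C–S–C linkage → sulfide (thioether)).
amide: present (CH2CONHCH2 — –C(=O)–N– linkage → amide (the N is not an amine)).
nitrile: present (N≡C — N≡C–: carbon triple-bonded to nitrogen → nitrile).
aldehyde: absent. In CH(COOH), the carbonyl carbon bears –OH, not –H, so it is a carboxylic acid.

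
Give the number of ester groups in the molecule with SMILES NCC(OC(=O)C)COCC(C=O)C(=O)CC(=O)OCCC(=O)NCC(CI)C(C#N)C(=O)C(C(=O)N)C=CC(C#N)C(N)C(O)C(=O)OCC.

Working along the chain:
  H2NCH2: –NH2 on an sp³ carbon with no adjacent C=O → amine.
  CH(OCOCH3): pendant –OC(=O)CH3: an acyloxy group → ester.
  CH2OCH2: C–O–C with sp³ carbons on both sides and no adjacent C=O → ether.
  CH(CHO): pendant –CHO: carbonyl C bonded to C and H → aldehyde.
  CO: –C(=O)– with carbon on both sides → ketone.
  CH2COOCH2: –C(=O)–O–C with C on the carbonyl side → ester.
  CH2CONHCH2: –C(=O)–N– linkage → amide (the N is not an amine).
  CH(CH2I): pendant –CH2X: halogen on sp³ carbon → alkyl halide.
  CH(CN): pendant –C≡N: nitrile.
  CO: –C(=O)– with carbon on both sides → ketone.
  CH(CONH2): pendant –CONH2: carbonyl C bonded to C and N → amide.
  CH=CH: C=C double bond → alkene.
  CH(CN): pendant –C≡N: nitrile.
  CH(NH2): –NH2 on an sp³ carbon with no adjacent C=O → amine.
  CH(OH): –OH on an sp³ carbon → alcohol (secondary).
  COOCH2CH3: –C(=O)OCH2CH3: carbonyl C bonded to C and to –OEt → ester.
Ester appears at: CH(OCOCH3), CH2COOCH2, COOCH2CH3 → 3.

3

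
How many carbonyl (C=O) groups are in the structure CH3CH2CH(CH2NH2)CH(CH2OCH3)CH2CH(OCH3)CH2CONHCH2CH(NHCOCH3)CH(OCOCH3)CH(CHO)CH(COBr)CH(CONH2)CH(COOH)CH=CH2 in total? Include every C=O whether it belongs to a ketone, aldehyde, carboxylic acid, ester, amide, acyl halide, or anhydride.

CH2CONHCH2: amide, 1 C=O (running total 1).
CH(NHCOCH3): amide, 1 C=O (running total 2).
CH(OCOCH3): ester, 1 C=O (running total 3).
CH(CHO): aldehyde, 1 C=O (running total 4).
CH(COBr): acyl halide, 1 C=O (running total 5).
CH(CONH2): amide, 1 C=O (running total 6).
CH(COOH): carboxylic acid, 1 C=O (running total 7).

7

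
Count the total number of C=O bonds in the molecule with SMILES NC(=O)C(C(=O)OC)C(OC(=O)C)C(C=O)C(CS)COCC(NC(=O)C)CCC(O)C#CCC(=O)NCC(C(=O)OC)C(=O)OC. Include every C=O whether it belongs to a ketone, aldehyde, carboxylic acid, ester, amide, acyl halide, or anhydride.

H2NCO: amide, 1 C=O (running total 1).
CH(COOCH3): ester, 1 C=O (running total 2).
CH(OCOCH3): ester, 1 C=O (running total 3).
CH(CHO): aldehyde, 1 C=O (running total 4).
CH(NHCOCH3): amide, 1 C=O (running total 5).
CH2CONHCH2: amide, 1 C=O (running total 6).
CH(COOCH3): ester, 1 C=O (running total 7).
COOCH3: ester, 1 C=O (running total 8).

8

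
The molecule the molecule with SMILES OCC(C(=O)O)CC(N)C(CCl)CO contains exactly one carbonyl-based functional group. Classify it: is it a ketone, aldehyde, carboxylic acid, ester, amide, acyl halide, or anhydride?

The carbonyl is in the CH(COOH) segment: pendant –COOH: carbonyl C bonded to C and –OH → carboxylic acid.

carboxylic acid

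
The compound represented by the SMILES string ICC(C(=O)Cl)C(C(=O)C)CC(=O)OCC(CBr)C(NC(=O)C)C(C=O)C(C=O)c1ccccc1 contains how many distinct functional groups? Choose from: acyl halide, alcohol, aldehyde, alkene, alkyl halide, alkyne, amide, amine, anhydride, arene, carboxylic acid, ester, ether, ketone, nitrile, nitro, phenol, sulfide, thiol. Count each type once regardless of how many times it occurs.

7

Taking each segment in turn:
  ICH2: halogen on an sp³ carbon → alkyl halide.
  CH(COCl): pendant –C(=O)X: carbonyl C bonded to C and halogen → acyl halide.
  CH(COCH3): pendant –COCH3: carbonyl C bonded to two carbons → ketone.
  CH2COOCH2: –C(=O)–O–C with C on the carbonyl side → ester.
  CH(CH2Br): pendant –CH2X: halogen on sp³ carbon → alkyl halide.
  CH(NHCOCH3): pendant –NHC(=O)CH3: N bonded to a carbonyl → amide (not amine).
  CH(CHO): pendant –CHO: carbonyl C bonded to C and H → aldehyde.
  CH(CHO): pendant –CHO: carbonyl C bonded to C and H → aldehyde.
  C6H5: –C6H5 phenyl ring → arene.
Distinct types present: acyl halide, aldehyde, alkyl halide, amide, arene, ester, ketone.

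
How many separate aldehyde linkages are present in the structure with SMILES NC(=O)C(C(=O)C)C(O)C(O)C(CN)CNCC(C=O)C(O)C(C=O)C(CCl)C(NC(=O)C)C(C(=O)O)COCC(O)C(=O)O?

2

Reading the structure from left to right:
  H2NCO: –C(=O)NH2: carbonyl C bonded to C and to N → amide (the N is not a separate amine).
  CH(COCH3): pendant –COCH3: carbonyl C bonded to two carbons → ketone.
  CH(OH): –OH on an sp³ carbon → alcohol (secondary).
  CH(OH): –OH on an sp³ carbon → alcohol (secondary).
  CH(CH2NH2): pendant –CH2NH2: N on sp³ C, no adjacent C=O → amine.
  CH2NHCH2: C–N–C with sp³ carbons and no adjacent C=O → amine (secondary).
  CH(CHO): pendant –CHO: carbonyl C bonded to C and H → aldehyde.
  CH(OH): –OH on an sp³ carbon → alcohol (secondary).
  CH(CHO): pendant –CHO: carbonyl C bonded to C and H → aldehyde.
  CH(CH2Cl): pendant –CH2X: halogen on sp³ carbon → alkyl halide.
  CH(NHCOCH3): pendant –NHC(=O)CH3: N bonded to a carbonyl → amide (not amine).
  CH(COOH): pendant –COOH: carbonyl C bonded to C and –OH → carboxylic acid.
  CH2OCH2: C–O–C with sp³ carbons on both sides and no adjacent C=O → ether.
  CH(OH): –OH on an sp³ carbon → alcohol (secondary).
  COOH: –COOH: carbonyl C bonded to –OH and C → carboxylic acid (the –OH is not a separate alcohol).
Aldehyde appears at: CH(CHO), CH(CHO) → 2.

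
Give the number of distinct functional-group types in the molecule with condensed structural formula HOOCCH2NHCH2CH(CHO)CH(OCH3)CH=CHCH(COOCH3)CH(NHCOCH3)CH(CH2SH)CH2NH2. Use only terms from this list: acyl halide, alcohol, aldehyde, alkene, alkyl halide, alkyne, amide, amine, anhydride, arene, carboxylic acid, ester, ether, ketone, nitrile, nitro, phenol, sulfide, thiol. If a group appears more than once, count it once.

8

Reading the structure from left to right:
  HOOC: –COOH: carbonyl C bonded to –OH and C → carboxylic acid (the –OH is not a separate alcohol).
  CH2NHCH2: C–N–C with sp³ carbons and no adjacent C=O → amine (secondary).
  CH(CHO): pendant –CHO: carbonyl C bonded to C and H → aldehyde.
  CH(OCH3): pendant –OCH3: C–O–C with sp³ C, no adjacent C=O → ether.
  CH=CH: C=C double bond → alkene.
  CH(COOCH3): pendant –COOCH3: carbonyl C bonded to C and –OCH3 → ester.
  CH(NHCOCH3): pendant –NHC(=O)CH3: N bonded to a carbonyl → amide (not amine).
  CH(CH2SH): pendant –CH2SH → thiol.
  CH2NH2: –NH2 on an sp³ carbon with no adjacent C=O → amine.
Distinct types present: aldehyde, alkene, amide, amine, carboxylic acid, ester, ether, thiol.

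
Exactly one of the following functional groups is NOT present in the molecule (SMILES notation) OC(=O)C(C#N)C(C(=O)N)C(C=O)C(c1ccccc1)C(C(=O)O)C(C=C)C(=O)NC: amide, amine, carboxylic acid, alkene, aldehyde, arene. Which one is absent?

amine

alkene: present (CH(CH=CH2) — pendant –CH=CH2: C=C double bond → alkene).
aldehyde: present (CH(CHO) — pendant –CHO: carbonyl C bonded to C and H → aldehyde).
arene: present (CH(C6H5) — pendant –C6H5: benzene ring → arene).
carboxylic acid: present (HOOC — –COOH: carbonyl C bonded to –OH and C → carboxylic acid (the –OH is not a separate alcohol)).
amide: present (CH(CONH2) — pendant –CONH2: carbonyl C bonded to C and N → amide).
amine: absent. In each of CH(CONH2) and CONHCH3, the nitrogen is bonded directly to a carbonyl carbon, making it part of an amide, not a free amine.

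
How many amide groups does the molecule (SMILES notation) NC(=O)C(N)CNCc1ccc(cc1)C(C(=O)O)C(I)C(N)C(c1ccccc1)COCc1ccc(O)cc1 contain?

–C(=O)NH2: carbonyl C bonded to C and to N → amide (the N is not a separate amine).
–NH2 on an sp³ carbon with no adjacent C=O → amine.
C–N–C with sp³ carbons and no adjacent C=O → amine (secondary).
para-disubstituted benzene ring → arene.
pendant –COOH: carbonyl C bonded to C and –OH → carboxylic acid.
halogen on an sp³ carbon → alkyl halide.
–NH2 on an sp³ carbon with no adjacent C=O → amine.
pendant –C6H5: benzene ring → arene.
C–O–C with sp³ carbons on both sides and no adjacent C=O → ether.
–OH attached directly to an aromatic ring → phenol (not alcohol); the ring itself is an arene.
Amide appears at: H2NCO → 1.

1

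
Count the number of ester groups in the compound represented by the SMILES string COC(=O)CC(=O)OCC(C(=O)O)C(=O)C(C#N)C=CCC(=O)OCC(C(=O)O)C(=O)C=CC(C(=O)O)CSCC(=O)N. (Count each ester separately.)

3

Reading the structure from left to right:
  CH3OOC: CH3O–C(=O)–: carbonyl C bonded to C and to –OCH3 → ester (not ketone + ether).
  CH2COOCH2: –C(=O)–O–C with C on the carbonyl side → ester.
  CH(COOH): pendant –COOH: carbonyl C bonded to C and –OH → carboxylic acid.
  CO: –C(=O)– with carbon on both sides → ketone.
  CH(CN): pendant –C≡N: nitrile.
  CH=CH: C=C double bond → alkene.
  CH2COOCH2: –C(=O)–O–C with C on the carbonyl side → ester.
  CH(COOH): pendant –COOH: carbonyl C bonded to C and –OH → carboxylic acid.
  CO: –C(=O)– with carbon on both sides → ketone.
  CH=CH: C=C double bond → alkene.
  CH(COOH): pendant –COOH: carbonyl C bonded to C and –OH → carboxylic acid.
  CH2SCH2: C–S–C linkage → sulfide (thioether).
  CONH2: –C(=O)NH2: carbonyl C bonded to C and to N → amide (the N is not a separate amine).
Ester appears at: CH3OOC, CH2COOCH2, CH2COOCH2 → 3.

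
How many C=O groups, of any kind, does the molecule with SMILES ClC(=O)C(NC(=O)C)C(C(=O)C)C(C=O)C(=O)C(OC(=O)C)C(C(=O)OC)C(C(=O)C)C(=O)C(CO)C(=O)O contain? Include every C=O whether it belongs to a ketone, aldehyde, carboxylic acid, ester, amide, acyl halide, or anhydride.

ClCO: acyl halide, 1 C=O (running total 1).
CH(NHCOCH3): amide, 1 C=O (running total 2).
CH(COCH3): ketone, 1 C=O (running total 3).
CH(CHO): aldehyde, 1 C=O (running total 4).
CO: ketone, 1 C=O (running total 5).
CH(OCOCH3): ester, 1 C=O (running total 6).
CH(COOCH3): ester, 1 C=O (running total 7).
CH(COCH3): ketone, 1 C=O (running total 8).
CO: ketone, 1 C=O (running total 9).
COOH: carboxylic acid, 1 C=O (running total 10).

10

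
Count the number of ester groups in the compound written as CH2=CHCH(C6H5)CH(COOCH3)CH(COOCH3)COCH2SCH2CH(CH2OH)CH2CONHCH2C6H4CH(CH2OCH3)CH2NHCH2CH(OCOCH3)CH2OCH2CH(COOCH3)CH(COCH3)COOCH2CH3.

Working along the chain:
  CH2=CH: C=C double bond → alkene.
  CH(C6H5): pendant –C6H5: benzene ring → arene.
  CH(COOCH3): pendant –COOCH3: carbonyl C bonded to C and –OCH3 → ester.
  CH(COOCH3): pendant –COOCH3: carbonyl C bonded to C and –OCH3 → ester.
  CO: –C(=O)– with carbon on both sides → ketone.
  CH2SCH2: C–S–C linkage → sulfide (thioether).
  CH(CH2OH): pendant –CH2OH on an sp³ backbone C → alcohol.
  CH2CONHCH2: –C(=O)–N– linkage → amide (the N is not an amine).
  C6H4: para-disubstituted benzene ring → arene.
  CH(CH2OCH3): pendant –CH2OCH3: C–O–C linkage → ether.
  CH2NHCH2: C–N–C with sp³ carbons and no adjacent C=O → amine (secondary).
  CH(OCOCH3): pendant –OC(=O)CH3: an acyloxy group → ester.
  CH2OCH2: C–O–C with sp³ carbons on both sides and no adjacent C=O → ether.
  CH(COOCH3): pendant –COOCH3: carbonyl C bonded to C and –OCH3 → ester.
  CH(COCH3): pendant –COCH3: carbonyl C bonded to two carbons → ketone.
  COOCH2CH3: –C(=O)OCH2CH3: carbonyl C bonded to C and to –OEt → ester.
Ester appears at: CH(COOCH3), CH(COOCH3), CH(OCOCH3), CH(COOCH3), COOCH2CH3 → 5.

5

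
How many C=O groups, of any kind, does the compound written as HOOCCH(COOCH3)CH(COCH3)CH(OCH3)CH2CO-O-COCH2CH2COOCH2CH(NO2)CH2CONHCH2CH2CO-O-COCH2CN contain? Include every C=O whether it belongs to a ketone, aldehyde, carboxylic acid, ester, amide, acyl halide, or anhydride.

9

HOOC: carboxylic acid, 1 C=O (running total 1).
CH(COOCH3): ester, 1 C=O (running total 2).
CH(COCH3): ketone, 1 C=O (running total 3).
CH2CO-O-COCH2: anhydride, 2 C=O (running total 5).
CH2COOCH2: ester, 1 C=O (running total 6).
CH2CONHCH2: amide, 1 C=O (running total 7).
CH2CO-O-COCH2: anhydride, 2 C=O (running total 9).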